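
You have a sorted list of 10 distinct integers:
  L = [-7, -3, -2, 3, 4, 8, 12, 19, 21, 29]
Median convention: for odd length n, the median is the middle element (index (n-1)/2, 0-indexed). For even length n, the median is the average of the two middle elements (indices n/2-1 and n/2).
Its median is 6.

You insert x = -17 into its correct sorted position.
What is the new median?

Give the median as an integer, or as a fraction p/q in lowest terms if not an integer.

Answer: 4

Derivation:
Old list (sorted, length 10): [-7, -3, -2, 3, 4, 8, 12, 19, 21, 29]
Old median = 6
Insert x = -17
Old length even (10). Middle pair: indices 4,5 = 4,8.
New length odd (11). New median = single middle element.
x = -17: 0 elements are < x, 10 elements are > x.
New sorted list: [-17, -7, -3, -2, 3, 4, 8, 12, 19, 21, 29]
New median = 4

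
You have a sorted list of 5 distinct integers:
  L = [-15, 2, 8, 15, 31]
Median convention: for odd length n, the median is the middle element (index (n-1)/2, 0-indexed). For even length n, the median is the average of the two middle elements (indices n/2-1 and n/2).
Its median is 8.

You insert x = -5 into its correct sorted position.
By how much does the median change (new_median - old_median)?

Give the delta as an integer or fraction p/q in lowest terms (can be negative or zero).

Old median = 8
After inserting x = -5: new sorted = [-15, -5, 2, 8, 15, 31]
New median = 5
Delta = 5 - 8 = -3

Answer: -3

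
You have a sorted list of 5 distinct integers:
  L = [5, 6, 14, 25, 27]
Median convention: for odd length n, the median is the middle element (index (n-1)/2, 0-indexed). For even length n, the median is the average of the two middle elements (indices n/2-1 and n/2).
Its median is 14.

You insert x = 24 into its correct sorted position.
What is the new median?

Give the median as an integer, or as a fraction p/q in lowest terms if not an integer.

Answer: 19

Derivation:
Old list (sorted, length 5): [5, 6, 14, 25, 27]
Old median = 14
Insert x = 24
Old length odd (5). Middle was index 2 = 14.
New length even (6). New median = avg of two middle elements.
x = 24: 3 elements are < x, 2 elements are > x.
New sorted list: [5, 6, 14, 24, 25, 27]
New median = 19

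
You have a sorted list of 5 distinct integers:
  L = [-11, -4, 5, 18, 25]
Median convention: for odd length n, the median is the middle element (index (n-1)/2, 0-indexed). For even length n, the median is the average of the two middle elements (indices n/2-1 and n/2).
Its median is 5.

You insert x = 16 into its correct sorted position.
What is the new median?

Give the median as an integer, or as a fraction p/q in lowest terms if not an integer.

Old list (sorted, length 5): [-11, -4, 5, 18, 25]
Old median = 5
Insert x = 16
Old length odd (5). Middle was index 2 = 5.
New length even (6). New median = avg of two middle elements.
x = 16: 3 elements are < x, 2 elements are > x.
New sorted list: [-11, -4, 5, 16, 18, 25]
New median = 21/2

Answer: 21/2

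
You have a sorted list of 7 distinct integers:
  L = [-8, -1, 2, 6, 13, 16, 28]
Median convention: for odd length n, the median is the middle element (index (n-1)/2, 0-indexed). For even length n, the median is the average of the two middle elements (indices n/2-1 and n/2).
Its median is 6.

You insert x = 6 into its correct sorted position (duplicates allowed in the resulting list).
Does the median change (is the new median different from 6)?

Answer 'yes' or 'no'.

Old median = 6
Insert x = 6
New median = 6
Changed? no

Answer: no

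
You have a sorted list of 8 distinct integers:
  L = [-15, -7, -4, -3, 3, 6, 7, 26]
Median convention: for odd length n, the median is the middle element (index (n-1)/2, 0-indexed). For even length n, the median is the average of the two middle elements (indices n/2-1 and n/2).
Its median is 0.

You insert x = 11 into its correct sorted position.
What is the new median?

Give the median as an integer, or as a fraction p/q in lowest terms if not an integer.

Old list (sorted, length 8): [-15, -7, -4, -3, 3, 6, 7, 26]
Old median = 0
Insert x = 11
Old length even (8). Middle pair: indices 3,4 = -3,3.
New length odd (9). New median = single middle element.
x = 11: 7 elements are < x, 1 elements are > x.
New sorted list: [-15, -7, -4, -3, 3, 6, 7, 11, 26]
New median = 3

Answer: 3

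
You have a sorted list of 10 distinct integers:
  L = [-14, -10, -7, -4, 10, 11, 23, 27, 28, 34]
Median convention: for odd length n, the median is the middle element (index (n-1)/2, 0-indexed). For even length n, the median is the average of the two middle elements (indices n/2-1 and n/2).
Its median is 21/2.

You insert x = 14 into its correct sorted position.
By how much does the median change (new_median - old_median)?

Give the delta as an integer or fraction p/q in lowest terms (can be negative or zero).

Old median = 21/2
After inserting x = 14: new sorted = [-14, -10, -7, -4, 10, 11, 14, 23, 27, 28, 34]
New median = 11
Delta = 11 - 21/2 = 1/2

Answer: 1/2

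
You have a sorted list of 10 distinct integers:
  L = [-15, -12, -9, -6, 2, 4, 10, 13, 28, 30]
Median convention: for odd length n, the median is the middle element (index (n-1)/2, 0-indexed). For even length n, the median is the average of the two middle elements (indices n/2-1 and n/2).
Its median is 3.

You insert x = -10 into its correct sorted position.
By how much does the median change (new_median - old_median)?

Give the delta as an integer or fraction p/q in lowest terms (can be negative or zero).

Answer: -1

Derivation:
Old median = 3
After inserting x = -10: new sorted = [-15, -12, -10, -9, -6, 2, 4, 10, 13, 28, 30]
New median = 2
Delta = 2 - 3 = -1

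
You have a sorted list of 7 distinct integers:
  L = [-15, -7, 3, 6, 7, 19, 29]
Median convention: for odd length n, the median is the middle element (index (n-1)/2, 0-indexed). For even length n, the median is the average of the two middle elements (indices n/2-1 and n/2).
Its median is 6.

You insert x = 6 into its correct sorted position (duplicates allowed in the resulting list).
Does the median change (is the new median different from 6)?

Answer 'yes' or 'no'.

Old median = 6
Insert x = 6
New median = 6
Changed? no

Answer: no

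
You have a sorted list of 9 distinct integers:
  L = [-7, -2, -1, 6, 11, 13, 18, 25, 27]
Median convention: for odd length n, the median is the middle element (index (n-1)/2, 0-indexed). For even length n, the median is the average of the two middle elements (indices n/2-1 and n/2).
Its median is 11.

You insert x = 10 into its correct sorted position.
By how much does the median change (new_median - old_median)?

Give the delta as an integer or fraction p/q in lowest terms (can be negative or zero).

Old median = 11
After inserting x = 10: new sorted = [-7, -2, -1, 6, 10, 11, 13, 18, 25, 27]
New median = 21/2
Delta = 21/2 - 11 = -1/2

Answer: -1/2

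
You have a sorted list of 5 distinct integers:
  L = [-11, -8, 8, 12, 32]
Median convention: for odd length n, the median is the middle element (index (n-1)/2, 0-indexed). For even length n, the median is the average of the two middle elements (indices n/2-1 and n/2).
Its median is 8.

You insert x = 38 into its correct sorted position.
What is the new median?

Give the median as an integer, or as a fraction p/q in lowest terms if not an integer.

Old list (sorted, length 5): [-11, -8, 8, 12, 32]
Old median = 8
Insert x = 38
Old length odd (5). Middle was index 2 = 8.
New length even (6). New median = avg of two middle elements.
x = 38: 5 elements are < x, 0 elements are > x.
New sorted list: [-11, -8, 8, 12, 32, 38]
New median = 10

Answer: 10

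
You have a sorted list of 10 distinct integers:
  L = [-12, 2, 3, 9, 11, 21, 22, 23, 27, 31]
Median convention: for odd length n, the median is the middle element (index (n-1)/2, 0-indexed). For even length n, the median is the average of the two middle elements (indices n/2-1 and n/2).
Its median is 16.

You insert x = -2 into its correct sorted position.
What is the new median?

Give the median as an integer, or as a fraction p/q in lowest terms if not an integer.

Old list (sorted, length 10): [-12, 2, 3, 9, 11, 21, 22, 23, 27, 31]
Old median = 16
Insert x = -2
Old length even (10). Middle pair: indices 4,5 = 11,21.
New length odd (11). New median = single middle element.
x = -2: 1 elements are < x, 9 elements are > x.
New sorted list: [-12, -2, 2, 3, 9, 11, 21, 22, 23, 27, 31]
New median = 11

Answer: 11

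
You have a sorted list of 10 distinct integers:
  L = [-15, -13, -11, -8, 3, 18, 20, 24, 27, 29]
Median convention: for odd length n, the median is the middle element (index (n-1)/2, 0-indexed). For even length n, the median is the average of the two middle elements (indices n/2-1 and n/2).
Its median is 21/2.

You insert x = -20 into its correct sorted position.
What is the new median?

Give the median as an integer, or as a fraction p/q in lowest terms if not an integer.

Old list (sorted, length 10): [-15, -13, -11, -8, 3, 18, 20, 24, 27, 29]
Old median = 21/2
Insert x = -20
Old length even (10). Middle pair: indices 4,5 = 3,18.
New length odd (11). New median = single middle element.
x = -20: 0 elements are < x, 10 elements are > x.
New sorted list: [-20, -15, -13, -11, -8, 3, 18, 20, 24, 27, 29]
New median = 3

Answer: 3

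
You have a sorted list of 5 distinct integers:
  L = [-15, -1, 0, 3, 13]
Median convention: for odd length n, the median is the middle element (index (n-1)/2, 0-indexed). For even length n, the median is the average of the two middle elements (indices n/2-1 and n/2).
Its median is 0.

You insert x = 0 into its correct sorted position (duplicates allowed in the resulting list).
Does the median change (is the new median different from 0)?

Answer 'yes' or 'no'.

Old median = 0
Insert x = 0
New median = 0
Changed? no

Answer: no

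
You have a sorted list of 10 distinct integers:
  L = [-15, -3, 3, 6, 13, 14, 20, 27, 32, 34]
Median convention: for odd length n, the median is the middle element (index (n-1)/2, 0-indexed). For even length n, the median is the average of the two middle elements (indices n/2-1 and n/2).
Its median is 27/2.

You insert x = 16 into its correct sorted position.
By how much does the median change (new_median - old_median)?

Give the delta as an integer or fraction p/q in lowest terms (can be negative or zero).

Answer: 1/2

Derivation:
Old median = 27/2
After inserting x = 16: new sorted = [-15, -3, 3, 6, 13, 14, 16, 20, 27, 32, 34]
New median = 14
Delta = 14 - 27/2 = 1/2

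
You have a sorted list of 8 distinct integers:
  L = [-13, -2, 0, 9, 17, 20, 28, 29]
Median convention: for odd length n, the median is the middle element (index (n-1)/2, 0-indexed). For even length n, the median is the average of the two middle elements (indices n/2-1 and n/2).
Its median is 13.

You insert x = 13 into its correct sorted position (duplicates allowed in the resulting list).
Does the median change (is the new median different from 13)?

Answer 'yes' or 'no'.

Old median = 13
Insert x = 13
New median = 13
Changed? no

Answer: no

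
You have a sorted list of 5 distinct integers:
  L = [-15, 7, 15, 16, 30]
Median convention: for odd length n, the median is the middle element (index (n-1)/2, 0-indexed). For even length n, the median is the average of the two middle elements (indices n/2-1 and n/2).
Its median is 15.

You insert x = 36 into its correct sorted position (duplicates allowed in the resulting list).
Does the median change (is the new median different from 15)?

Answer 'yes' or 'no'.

Old median = 15
Insert x = 36
New median = 31/2
Changed? yes

Answer: yes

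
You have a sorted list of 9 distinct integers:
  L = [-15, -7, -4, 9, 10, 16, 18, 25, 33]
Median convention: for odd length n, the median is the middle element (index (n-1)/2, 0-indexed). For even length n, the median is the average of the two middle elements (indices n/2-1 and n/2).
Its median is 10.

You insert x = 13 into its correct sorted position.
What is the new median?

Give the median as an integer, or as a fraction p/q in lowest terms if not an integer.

Old list (sorted, length 9): [-15, -7, -4, 9, 10, 16, 18, 25, 33]
Old median = 10
Insert x = 13
Old length odd (9). Middle was index 4 = 10.
New length even (10). New median = avg of two middle elements.
x = 13: 5 elements are < x, 4 elements are > x.
New sorted list: [-15, -7, -4, 9, 10, 13, 16, 18, 25, 33]
New median = 23/2

Answer: 23/2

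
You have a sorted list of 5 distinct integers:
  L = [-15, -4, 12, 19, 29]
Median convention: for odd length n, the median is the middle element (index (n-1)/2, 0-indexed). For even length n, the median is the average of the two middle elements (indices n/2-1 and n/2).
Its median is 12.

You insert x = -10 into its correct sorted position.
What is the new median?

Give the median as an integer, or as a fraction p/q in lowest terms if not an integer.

Old list (sorted, length 5): [-15, -4, 12, 19, 29]
Old median = 12
Insert x = -10
Old length odd (5). Middle was index 2 = 12.
New length even (6). New median = avg of two middle elements.
x = -10: 1 elements are < x, 4 elements are > x.
New sorted list: [-15, -10, -4, 12, 19, 29]
New median = 4

Answer: 4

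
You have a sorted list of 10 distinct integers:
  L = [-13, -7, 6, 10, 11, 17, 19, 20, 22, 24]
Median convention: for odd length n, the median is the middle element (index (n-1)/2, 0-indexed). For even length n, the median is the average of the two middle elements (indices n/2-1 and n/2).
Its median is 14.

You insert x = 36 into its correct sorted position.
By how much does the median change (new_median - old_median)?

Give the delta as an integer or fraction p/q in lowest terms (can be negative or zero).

Answer: 3

Derivation:
Old median = 14
After inserting x = 36: new sorted = [-13, -7, 6, 10, 11, 17, 19, 20, 22, 24, 36]
New median = 17
Delta = 17 - 14 = 3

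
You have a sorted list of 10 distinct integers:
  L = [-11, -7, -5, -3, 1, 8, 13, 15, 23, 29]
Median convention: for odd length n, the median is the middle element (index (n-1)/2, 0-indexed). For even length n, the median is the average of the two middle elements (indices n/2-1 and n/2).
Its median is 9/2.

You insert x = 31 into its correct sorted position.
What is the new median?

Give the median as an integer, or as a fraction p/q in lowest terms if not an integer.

Answer: 8

Derivation:
Old list (sorted, length 10): [-11, -7, -5, -3, 1, 8, 13, 15, 23, 29]
Old median = 9/2
Insert x = 31
Old length even (10). Middle pair: indices 4,5 = 1,8.
New length odd (11). New median = single middle element.
x = 31: 10 elements are < x, 0 elements are > x.
New sorted list: [-11, -7, -5, -3, 1, 8, 13, 15, 23, 29, 31]
New median = 8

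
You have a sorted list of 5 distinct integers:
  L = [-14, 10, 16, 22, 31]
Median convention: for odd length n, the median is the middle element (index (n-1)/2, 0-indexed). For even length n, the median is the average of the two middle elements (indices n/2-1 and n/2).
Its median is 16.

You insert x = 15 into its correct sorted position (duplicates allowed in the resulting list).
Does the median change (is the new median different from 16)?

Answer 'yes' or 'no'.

Old median = 16
Insert x = 15
New median = 31/2
Changed? yes

Answer: yes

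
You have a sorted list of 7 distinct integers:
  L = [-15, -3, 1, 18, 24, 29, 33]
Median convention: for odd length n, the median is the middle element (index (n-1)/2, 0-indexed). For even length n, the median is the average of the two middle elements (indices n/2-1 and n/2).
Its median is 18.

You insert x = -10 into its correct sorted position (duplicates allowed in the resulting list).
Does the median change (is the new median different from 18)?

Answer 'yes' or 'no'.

Answer: yes

Derivation:
Old median = 18
Insert x = -10
New median = 19/2
Changed? yes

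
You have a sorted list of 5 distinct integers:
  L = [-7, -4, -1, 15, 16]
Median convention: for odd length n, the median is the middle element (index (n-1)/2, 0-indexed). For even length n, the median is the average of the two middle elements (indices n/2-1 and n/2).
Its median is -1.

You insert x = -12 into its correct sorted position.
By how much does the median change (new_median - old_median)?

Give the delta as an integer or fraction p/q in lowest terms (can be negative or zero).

Answer: -3/2

Derivation:
Old median = -1
After inserting x = -12: new sorted = [-12, -7, -4, -1, 15, 16]
New median = -5/2
Delta = -5/2 - -1 = -3/2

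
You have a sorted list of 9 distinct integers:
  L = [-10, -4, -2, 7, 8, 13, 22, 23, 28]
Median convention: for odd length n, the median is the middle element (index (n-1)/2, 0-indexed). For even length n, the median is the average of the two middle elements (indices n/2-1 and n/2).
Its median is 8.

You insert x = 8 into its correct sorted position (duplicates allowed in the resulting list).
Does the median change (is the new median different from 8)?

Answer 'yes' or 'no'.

Answer: no

Derivation:
Old median = 8
Insert x = 8
New median = 8
Changed? no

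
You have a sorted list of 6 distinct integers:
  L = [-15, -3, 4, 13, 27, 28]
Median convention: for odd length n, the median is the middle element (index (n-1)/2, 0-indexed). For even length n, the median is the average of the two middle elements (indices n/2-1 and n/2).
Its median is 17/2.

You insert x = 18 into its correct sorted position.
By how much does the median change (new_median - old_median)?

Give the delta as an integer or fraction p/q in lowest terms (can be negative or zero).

Answer: 9/2

Derivation:
Old median = 17/2
After inserting x = 18: new sorted = [-15, -3, 4, 13, 18, 27, 28]
New median = 13
Delta = 13 - 17/2 = 9/2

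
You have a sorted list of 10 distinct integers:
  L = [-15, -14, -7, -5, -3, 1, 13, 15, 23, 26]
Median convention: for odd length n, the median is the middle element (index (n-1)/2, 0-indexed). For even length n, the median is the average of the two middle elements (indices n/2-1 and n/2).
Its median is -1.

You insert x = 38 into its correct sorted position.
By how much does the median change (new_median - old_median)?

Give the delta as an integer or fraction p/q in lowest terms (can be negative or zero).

Old median = -1
After inserting x = 38: new sorted = [-15, -14, -7, -5, -3, 1, 13, 15, 23, 26, 38]
New median = 1
Delta = 1 - -1 = 2

Answer: 2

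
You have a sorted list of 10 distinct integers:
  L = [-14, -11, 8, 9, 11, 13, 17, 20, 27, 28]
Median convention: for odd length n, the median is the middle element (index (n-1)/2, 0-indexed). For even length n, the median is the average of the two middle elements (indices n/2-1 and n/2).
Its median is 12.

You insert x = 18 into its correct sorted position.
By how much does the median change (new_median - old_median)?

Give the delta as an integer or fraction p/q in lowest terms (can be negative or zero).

Old median = 12
After inserting x = 18: new sorted = [-14, -11, 8, 9, 11, 13, 17, 18, 20, 27, 28]
New median = 13
Delta = 13 - 12 = 1

Answer: 1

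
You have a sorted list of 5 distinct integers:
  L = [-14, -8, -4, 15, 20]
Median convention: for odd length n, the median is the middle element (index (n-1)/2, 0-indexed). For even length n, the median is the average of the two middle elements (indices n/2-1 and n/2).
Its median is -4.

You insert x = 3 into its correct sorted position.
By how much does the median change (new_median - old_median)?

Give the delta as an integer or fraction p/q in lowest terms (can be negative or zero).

Old median = -4
After inserting x = 3: new sorted = [-14, -8, -4, 3, 15, 20]
New median = -1/2
Delta = -1/2 - -4 = 7/2

Answer: 7/2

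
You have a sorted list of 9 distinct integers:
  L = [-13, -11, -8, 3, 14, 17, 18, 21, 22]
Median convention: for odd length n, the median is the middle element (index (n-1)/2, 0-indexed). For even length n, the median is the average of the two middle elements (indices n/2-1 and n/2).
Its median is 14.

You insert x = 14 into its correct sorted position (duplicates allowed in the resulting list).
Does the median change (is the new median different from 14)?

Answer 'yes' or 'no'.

Answer: no

Derivation:
Old median = 14
Insert x = 14
New median = 14
Changed? no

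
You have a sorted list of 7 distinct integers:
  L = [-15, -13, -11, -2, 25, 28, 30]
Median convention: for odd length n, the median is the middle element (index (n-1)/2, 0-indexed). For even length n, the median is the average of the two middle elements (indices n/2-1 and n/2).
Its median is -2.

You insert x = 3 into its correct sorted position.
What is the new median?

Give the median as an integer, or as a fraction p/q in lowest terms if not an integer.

Old list (sorted, length 7): [-15, -13, -11, -2, 25, 28, 30]
Old median = -2
Insert x = 3
Old length odd (7). Middle was index 3 = -2.
New length even (8). New median = avg of two middle elements.
x = 3: 4 elements are < x, 3 elements are > x.
New sorted list: [-15, -13, -11, -2, 3, 25, 28, 30]
New median = 1/2

Answer: 1/2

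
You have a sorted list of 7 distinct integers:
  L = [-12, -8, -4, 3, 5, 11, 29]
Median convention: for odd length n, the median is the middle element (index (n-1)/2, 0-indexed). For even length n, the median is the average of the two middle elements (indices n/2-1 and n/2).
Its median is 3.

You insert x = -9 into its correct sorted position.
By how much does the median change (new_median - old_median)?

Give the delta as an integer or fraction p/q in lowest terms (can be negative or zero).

Answer: -7/2

Derivation:
Old median = 3
After inserting x = -9: new sorted = [-12, -9, -8, -4, 3, 5, 11, 29]
New median = -1/2
Delta = -1/2 - 3 = -7/2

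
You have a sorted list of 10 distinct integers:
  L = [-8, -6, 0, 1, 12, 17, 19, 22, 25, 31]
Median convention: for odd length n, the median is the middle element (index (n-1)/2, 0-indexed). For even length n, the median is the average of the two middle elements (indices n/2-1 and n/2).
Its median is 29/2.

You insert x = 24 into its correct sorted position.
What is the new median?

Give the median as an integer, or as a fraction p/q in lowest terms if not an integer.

Answer: 17

Derivation:
Old list (sorted, length 10): [-8, -6, 0, 1, 12, 17, 19, 22, 25, 31]
Old median = 29/2
Insert x = 24
Old length even (10). Middle pair: indices 4,5 = 12,17.
New length odd (11). New median = single middle element.
x = 24: 8 elements are < x, 2 elements are > x.
New sorted list: [-8, -6, 0, 1, 12, 17, 19, 22, 24, 25, 31]
New median = 17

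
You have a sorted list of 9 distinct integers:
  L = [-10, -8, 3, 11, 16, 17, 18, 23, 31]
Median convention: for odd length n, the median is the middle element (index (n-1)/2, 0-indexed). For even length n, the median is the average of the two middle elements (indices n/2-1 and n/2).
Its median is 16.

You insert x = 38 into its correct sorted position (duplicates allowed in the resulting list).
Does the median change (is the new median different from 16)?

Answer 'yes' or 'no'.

Answer: yes

Derivation:
Old median = 16
Insert x = 38
New median = 33/2
Changed? yes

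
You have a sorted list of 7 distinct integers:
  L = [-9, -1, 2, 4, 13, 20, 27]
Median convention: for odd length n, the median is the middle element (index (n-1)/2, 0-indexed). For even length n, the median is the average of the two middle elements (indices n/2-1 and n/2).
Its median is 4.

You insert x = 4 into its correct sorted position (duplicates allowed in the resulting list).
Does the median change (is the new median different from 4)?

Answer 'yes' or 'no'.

Answer: no

Derivation:
Old median = 4
Insert x = 4
New median = 4
Changed? no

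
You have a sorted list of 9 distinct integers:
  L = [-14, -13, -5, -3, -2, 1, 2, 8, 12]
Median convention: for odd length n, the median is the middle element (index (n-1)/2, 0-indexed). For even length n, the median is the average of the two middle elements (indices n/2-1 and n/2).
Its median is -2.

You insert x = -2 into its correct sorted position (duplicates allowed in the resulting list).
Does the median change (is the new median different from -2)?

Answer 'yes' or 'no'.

Old median = -2
Insert x = -2
New median = -2
Changed? no

Answer: no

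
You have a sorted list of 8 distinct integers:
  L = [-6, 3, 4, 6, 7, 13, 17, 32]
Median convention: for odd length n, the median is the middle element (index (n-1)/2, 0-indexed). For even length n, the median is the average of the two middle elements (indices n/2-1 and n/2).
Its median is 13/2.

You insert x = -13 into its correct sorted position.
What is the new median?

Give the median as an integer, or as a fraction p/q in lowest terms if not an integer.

Old list (sorted, length 8): [-6, 3, 4, 6, 7, 13, 17, 32]
Old median = 13/2
Insert x = -13
Old length even (8). Middle pair: indices 3,4 = 6,7.
New length odd (9). New median = single middle element.
x = -13: 0 elements are < x, 8 elements are > x.
New sorted list: [-13, -6, 3, 4, 6, 7, 13, 17, 32]
New median = 6

Answer: 6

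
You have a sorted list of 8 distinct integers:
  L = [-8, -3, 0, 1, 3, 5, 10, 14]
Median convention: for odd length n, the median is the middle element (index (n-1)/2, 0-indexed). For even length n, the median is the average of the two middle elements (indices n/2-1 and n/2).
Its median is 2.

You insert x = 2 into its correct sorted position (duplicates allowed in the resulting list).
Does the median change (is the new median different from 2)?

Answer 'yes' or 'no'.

Old median = 2
Insert x = 2
New median = 2
Changed? no

Answer: no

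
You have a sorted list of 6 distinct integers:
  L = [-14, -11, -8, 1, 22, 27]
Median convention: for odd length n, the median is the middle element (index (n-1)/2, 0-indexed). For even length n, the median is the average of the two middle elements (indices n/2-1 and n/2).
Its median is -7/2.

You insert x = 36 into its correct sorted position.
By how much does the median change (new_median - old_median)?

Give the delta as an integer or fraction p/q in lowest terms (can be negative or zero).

Answer: 9/2

Derivation:
Old median = -7/2
After inserting x = 36: new sorted = [-14, -11, -8, 1, 22, 27, 36]
New median = 1
Delta = 1 - -7/2 = 9/2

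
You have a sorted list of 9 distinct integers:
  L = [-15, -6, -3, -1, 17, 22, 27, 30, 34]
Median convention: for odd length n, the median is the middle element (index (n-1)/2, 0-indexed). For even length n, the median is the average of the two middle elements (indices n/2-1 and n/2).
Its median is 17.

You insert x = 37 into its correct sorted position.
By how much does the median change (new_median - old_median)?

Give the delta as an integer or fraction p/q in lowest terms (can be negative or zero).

Old median = 17
After inserting x = 37: new sorted = [-15, -6, -3, -1, 17, 22, 27, 30, 34, 37]
New median = 39/2
Delta = 39/2 - 17 = 5/2

Answer: 5/2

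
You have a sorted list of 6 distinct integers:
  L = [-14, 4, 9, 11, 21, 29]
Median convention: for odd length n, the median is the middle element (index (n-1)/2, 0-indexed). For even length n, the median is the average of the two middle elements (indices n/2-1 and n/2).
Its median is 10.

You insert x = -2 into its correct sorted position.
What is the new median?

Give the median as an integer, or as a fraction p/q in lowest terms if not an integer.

Answer: 9

Derivation:
Old list (sorted, length 6): [-14, 4, 9, 11, 21, 29]
Old median = 10
Insert x = -2
Old length even (6). Middle pair: indices 2,3 = 9,11.
New length odd (7). New median = single middle element.
x = -2: 1 elements are < x, 5 elements are > x.
New sorted list: [-14, -2, 4, 9, 11, 21, 29]
New median = 9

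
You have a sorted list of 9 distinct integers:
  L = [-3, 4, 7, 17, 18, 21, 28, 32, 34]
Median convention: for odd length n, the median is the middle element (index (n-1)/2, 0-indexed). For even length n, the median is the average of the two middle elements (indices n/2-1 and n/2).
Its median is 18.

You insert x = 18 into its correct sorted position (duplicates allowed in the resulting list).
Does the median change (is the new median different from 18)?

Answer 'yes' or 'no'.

Old median = 18
Insert x = 18
New median = 18
Changed? no

Answer: no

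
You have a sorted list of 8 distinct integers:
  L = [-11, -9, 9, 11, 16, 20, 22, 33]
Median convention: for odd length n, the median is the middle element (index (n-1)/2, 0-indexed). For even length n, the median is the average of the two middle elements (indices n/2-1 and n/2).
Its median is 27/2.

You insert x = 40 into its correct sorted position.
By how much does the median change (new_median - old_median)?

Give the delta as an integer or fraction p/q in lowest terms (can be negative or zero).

Old median = 27/2
After inserting x = 40: new sorted = [-11, -9, 9, 11, 16, 20, 22, 33, 40]
New median = 16
Delta = 16 - 27/2 = 5/2

Answer: 5/2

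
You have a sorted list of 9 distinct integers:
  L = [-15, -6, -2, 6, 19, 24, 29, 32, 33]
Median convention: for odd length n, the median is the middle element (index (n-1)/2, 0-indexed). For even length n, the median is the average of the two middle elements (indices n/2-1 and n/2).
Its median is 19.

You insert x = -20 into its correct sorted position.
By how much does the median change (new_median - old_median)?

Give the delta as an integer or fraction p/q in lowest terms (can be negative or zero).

Answer: -13/2

Derivation:
Old median = 19
After inserting x = -20: new sorted = [-20, -15, -6, -2, 6, 19, 24, 29, 32, 33]
New median = 25/2
Delta = 25/2 - 19 = -13/2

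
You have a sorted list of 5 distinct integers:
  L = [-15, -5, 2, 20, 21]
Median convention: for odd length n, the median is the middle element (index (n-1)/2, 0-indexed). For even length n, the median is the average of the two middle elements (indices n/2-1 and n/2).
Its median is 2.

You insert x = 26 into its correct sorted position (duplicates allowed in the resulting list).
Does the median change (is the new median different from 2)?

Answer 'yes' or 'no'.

Old median = 2
Insert x = 26
New median = 11
Changed? yes

Answer: yes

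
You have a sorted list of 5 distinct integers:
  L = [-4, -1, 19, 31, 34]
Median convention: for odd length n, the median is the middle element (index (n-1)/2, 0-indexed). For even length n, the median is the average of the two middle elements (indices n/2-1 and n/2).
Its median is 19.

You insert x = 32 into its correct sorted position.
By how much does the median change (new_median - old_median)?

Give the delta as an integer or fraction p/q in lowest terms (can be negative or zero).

Answer: 6

Derivation:
Old median = 19
After inserting x = 32: new sorted = [-4, -1, 19, 31, 32, 34]
New median = 25
Delta = 25 - 19 = 6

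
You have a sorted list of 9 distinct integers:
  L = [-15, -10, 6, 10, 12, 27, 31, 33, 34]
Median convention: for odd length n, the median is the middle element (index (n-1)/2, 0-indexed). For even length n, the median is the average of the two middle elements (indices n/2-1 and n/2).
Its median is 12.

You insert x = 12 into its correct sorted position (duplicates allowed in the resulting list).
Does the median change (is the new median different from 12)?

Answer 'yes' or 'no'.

Answer: no

Derivation:
Old median = 12
Insert x = 12
New median = 12
Changed? no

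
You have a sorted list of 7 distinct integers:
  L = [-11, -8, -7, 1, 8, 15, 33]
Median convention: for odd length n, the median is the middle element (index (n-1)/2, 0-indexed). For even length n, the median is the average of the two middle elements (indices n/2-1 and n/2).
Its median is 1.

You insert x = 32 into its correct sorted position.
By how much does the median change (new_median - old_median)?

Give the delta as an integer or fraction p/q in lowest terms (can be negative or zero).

Old median = 1
After inserting x = 32: new sorted = [-11, -8, -7, 1, 8, 15, 32, 33]
New median = 9/2
Delta = 9/2 - 1 = 7/2

Answer: 7/2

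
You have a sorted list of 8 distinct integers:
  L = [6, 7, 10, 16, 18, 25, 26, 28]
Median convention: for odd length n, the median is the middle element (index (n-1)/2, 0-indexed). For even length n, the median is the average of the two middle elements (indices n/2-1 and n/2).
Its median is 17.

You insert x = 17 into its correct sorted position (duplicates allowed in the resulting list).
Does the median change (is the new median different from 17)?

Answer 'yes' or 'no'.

Answer: no

Derivation:
Old median = 17
Insert x = 17
New median = 17
Changed? no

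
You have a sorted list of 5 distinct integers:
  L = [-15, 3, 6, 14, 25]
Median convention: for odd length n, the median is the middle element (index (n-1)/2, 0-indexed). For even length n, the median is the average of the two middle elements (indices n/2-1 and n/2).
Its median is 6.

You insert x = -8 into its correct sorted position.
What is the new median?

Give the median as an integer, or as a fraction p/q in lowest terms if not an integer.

Old list (sorted, length 5): [-15, 3, 6, 14, 25]
Old median = 6
Insert x = -8
Old length odd (5). Middle was index 2 = 6.
New length even (6). New median = avg of two middle elements.
x = -8: 1 elements are < x, 4 elements are > x.
New sorted list: [-15, -8, 3, 6, 14, 25]
New median = 9/2

Answer: 9/2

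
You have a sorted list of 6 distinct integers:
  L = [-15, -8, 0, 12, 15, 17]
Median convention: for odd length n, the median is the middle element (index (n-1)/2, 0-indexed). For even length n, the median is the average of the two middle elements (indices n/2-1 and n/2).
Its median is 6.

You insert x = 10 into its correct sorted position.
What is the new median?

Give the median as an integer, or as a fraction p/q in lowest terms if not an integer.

Answer: 10

Derivation:
Old list (sorted, length 6): [-15, -8, 0, 12, 15, 17]
Old median = 6
Insert x = 10
Old length even (6). Middle pair: indices 2,3 = 0,12.
New length odd (7). New median = single middle element.
x = 10: 3 elements are < x, 3 elements are > x.
New sorted list: [-15, -8, 0, 10, 12, 15, 17]
New median = 10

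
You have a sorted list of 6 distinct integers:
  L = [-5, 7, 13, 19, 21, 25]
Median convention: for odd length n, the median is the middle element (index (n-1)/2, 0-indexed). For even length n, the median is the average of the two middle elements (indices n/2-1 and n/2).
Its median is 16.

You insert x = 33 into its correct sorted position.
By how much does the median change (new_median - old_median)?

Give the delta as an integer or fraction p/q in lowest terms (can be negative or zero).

Old median = 16
After inserting x = 33: new sorted = [-5, 7, 13, 19, 21, 25, 33]
New median = 19
Delta = 19 - 16 = 3

Answer: 3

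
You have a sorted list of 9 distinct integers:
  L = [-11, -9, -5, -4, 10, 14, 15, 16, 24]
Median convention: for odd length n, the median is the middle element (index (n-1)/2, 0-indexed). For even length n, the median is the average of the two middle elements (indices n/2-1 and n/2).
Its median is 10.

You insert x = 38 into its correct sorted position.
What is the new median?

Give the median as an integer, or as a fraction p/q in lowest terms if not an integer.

Answer: 12

Derivation:
Old list (sorted, length 9): [-11, -9, -5, -4, 10, 14, 15, 16, 24]
Old median = 10
Insert x = 38
Old length odd (9). Middle was index 4 = 10.
New length even (10). New median = avg of two middle elements.
x = 38: 9 elements are < x, 0 elements are > x.
New sorted list: [-11, -9, -5, -4, 10, 14, 15, 16, 24, 38]
New median = 12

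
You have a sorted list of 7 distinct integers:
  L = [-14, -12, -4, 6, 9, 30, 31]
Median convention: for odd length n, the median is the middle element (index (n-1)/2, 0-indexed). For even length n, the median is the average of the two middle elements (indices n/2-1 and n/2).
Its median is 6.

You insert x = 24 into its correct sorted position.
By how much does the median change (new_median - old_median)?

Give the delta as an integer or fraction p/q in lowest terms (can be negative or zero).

Old median = 6
After inserting x = 24: new sorted = [-14, -12, -4, 6, 9, 24, 30, 31]
New median = 15/2
Delta = 15/2 - 6 = 3/2

Answer: 3/2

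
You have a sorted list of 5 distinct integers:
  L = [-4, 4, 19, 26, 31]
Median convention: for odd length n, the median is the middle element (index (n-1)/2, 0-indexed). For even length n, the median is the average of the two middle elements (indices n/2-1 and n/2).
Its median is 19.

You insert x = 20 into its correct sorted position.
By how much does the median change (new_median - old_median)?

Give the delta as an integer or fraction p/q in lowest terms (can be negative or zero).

Old median = 19
After inserting x = 20: new sorted = [-4, 4, 19, 20, 26, 31]
New median = 39/2
Delta = 39/2 - 19 = 1/2

Answer: 1/2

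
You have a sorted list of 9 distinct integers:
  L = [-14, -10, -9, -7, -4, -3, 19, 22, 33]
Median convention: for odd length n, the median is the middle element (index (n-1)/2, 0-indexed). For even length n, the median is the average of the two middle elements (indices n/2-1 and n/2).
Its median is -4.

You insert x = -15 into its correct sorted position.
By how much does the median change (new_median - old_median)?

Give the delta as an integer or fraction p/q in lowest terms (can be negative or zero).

Answer: -3/2

Derivation:
Old median = -4
After inserting x = -15: new sorted = [-15, -14, -10, -9, -7, -4, -3, 19, 22, 33]
New median = -11/2
Delta = -11/2 - -4 = -3/2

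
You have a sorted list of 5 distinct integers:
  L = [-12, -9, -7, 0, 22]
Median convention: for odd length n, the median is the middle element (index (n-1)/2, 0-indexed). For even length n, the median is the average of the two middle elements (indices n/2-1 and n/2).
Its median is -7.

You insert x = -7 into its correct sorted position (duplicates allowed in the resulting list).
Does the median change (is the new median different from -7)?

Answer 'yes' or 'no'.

Old median = -7
Insert x = -7
New median = -7
Changed? no

Answer: no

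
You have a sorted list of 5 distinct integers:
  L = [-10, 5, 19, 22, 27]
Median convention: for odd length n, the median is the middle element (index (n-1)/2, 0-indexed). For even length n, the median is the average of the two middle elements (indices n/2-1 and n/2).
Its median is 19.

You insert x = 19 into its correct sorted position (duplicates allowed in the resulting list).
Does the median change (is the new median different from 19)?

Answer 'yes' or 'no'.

Answer: no

Derivation:
Old median = 19
Insert x = 19
New median = 19
Changed? no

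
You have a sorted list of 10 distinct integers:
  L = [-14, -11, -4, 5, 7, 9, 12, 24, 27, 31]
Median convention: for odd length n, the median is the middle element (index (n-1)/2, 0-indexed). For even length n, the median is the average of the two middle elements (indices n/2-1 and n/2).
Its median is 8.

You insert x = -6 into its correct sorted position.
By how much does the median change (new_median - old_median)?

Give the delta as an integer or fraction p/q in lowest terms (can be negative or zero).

Old median = 8
After inserting x = -6: new sorted = [-14, -11, -6, -4, 5, 7, 9, 12, 24, 27, 31]
New median = 7
Delta = 7 - 8 = -1

Answer: -1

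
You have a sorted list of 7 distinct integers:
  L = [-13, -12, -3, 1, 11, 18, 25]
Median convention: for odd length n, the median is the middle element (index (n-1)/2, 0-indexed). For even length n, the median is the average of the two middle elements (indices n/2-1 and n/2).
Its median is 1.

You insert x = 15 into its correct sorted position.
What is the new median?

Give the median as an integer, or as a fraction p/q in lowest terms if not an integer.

Answer: 6

Derivation:
Old list (sorted, length 7): [-13, -12, -3, 1, 11, 18, 25]
Old median = 1
Insert x = 15
Old length odd (7). Middle was index 3 = 1.
New length even (8). New median = avg of two middle elements.
x = 15: 5 elements are < x, 2 elements are > x.
New sorted list: [-13, -12, -3, 1, 11, 15, 18, 25]
New median = 6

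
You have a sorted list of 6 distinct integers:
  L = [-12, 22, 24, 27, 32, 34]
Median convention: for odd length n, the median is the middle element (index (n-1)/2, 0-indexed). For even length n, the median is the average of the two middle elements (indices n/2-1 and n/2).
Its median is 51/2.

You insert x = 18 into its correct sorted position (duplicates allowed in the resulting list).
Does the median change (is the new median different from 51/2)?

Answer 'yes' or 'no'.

Answer: yes

Derivation:
Old median = 51/2
Insert x = 18
New median = 24
Changed? yes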